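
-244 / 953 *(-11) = 2684 / 953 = 2.82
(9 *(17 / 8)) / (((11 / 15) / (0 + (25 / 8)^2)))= 254.68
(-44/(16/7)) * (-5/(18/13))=5005/72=69.51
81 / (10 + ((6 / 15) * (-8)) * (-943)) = 45 / 1682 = 0.03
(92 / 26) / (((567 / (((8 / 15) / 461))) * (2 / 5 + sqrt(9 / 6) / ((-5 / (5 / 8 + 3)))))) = -85376 * sqrt(6) / 20500321023 -94208 / 20500321023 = -0.00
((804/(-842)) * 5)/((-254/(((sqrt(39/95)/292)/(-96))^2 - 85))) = -141711223602329/88696212963328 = -1.60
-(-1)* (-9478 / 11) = -9478 / 11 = -861.64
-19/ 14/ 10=-19/ 140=-0.14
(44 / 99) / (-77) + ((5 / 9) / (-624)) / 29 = -0.01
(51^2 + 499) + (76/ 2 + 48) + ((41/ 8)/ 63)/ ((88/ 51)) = 47102521/ 14784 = 3186.05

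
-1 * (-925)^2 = -855625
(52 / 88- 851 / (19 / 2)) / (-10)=37197 / 4180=8.90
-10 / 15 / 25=-2 / 75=-0.03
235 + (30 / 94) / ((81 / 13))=298280 / 1269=235.05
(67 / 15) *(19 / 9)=1273 / 135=9.43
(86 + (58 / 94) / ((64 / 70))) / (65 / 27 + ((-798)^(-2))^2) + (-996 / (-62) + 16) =193639164712318885 / 2844793227104194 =68.07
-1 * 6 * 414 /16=-621 /4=-155.25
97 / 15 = 6.47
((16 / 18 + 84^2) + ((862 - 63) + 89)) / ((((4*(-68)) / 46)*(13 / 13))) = -205574 / 153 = -1343.62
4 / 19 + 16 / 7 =332 / 133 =2.50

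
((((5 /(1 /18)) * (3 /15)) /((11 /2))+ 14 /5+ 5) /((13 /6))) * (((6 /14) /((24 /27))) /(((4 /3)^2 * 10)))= 63423 /457600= 0.14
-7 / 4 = -1.75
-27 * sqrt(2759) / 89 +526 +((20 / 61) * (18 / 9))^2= 510.50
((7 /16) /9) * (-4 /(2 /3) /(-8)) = 7 /192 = 0.04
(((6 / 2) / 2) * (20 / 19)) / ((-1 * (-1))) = 30 / 19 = 1.58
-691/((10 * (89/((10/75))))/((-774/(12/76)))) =1129094/2225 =507.46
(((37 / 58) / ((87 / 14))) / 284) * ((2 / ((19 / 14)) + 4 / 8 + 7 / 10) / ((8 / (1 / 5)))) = 32893 / 1361410800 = 0.00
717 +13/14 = 10051/14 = 717.93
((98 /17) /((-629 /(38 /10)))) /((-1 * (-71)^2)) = 1862 /269517065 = 0.00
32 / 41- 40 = -1608 / 41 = -39.22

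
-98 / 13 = -7.54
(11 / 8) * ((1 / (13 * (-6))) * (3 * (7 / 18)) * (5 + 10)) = -385 / 1248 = -0.31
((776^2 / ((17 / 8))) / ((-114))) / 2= -1204352 / 969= -1242.88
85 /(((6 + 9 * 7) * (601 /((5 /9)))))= 425 /373221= 0.00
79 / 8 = 9.88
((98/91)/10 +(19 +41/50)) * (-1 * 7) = -90671/650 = -139.49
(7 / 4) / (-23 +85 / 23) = -161 / 1776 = -0.09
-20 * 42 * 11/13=-9240/13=-710.77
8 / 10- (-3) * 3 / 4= 61 / 20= 3.05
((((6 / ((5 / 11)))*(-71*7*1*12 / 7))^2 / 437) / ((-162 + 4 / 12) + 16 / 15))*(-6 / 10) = 862373952 / 797525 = 1081.31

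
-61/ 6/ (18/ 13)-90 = -10513/ 108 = -97.34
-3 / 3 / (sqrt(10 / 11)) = -1.05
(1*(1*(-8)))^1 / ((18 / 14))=-56 / 9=-6.22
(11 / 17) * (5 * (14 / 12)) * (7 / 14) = 385 / 204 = 1.89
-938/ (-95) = 938/ 95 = 9.87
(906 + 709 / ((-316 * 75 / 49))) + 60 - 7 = 22693559 / 23700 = 957.53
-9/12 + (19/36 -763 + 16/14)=-48011/63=-762.08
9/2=4.50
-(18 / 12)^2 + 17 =59 / 4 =14.75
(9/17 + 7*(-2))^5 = -629763392149/1419857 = -443540.01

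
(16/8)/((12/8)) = 4/3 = 1.33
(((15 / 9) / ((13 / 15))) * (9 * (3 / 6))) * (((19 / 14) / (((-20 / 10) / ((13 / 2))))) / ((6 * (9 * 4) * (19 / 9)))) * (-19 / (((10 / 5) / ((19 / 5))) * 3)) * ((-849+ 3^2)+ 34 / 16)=-843.95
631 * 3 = 1893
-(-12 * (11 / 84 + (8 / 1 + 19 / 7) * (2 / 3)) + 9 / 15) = 3034 / 35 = 86.69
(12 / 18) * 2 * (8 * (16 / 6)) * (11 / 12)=704 / 27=26.07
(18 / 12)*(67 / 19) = 201 / 38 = 5.29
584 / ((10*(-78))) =-146 / 195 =-0.75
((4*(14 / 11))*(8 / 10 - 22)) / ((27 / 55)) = -5936 / 27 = -219.85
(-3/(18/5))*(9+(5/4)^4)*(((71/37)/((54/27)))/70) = -207959/1591296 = -0.13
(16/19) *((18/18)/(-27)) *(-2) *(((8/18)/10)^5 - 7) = -41334298976/94662928125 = -0.44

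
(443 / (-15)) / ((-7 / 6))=886 / 35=25.31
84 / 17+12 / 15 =488 / 85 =5.74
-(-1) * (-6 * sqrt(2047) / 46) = -3 * sqrt(2047) / 23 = -5.90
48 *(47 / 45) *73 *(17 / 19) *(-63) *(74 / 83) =-1450242528 / 7885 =-183924.23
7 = 7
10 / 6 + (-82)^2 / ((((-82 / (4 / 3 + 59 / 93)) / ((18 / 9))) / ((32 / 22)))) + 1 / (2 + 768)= -33493997 / 71610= -467.73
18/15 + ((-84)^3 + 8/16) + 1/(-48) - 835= -142448957/240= -593537.32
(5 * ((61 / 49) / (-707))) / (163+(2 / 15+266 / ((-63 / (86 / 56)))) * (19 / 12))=-329400 / 5722335689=-0.00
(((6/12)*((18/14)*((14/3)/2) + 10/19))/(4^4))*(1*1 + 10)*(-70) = -25795/4864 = -5.30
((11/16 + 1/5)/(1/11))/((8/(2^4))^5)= 1562/5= 312.40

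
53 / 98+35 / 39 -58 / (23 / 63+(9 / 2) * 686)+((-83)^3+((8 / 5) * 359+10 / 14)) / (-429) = 13624626400699 / 10221671460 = 1332.92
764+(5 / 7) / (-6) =32083 / 42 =763.88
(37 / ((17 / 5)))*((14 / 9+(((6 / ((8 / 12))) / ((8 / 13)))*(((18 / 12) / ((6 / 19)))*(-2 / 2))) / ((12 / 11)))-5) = -14305495 / 19584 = -730.47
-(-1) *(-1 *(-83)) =83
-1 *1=-1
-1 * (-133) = 133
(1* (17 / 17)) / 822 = 1 / 822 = 0.00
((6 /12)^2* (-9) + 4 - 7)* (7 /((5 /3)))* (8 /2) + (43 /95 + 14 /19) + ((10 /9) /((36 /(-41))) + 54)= -527507 /15390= -34.28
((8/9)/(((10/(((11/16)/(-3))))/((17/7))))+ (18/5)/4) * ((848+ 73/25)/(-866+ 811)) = -651359/49500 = -13.16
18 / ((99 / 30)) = 60 / 11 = 5.45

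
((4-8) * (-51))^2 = 41616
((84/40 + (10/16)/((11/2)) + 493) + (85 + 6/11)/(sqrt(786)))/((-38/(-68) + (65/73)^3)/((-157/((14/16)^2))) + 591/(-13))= -47057165159360096/4320521900513775 - 812886860858176 *sqrt(786)/339593021380382715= -10.96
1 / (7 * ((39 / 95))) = 0.35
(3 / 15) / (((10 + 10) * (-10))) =-1 / 1000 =-0.00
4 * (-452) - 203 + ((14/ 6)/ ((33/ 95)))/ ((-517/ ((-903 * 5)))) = -33308846/ 17061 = -1952.34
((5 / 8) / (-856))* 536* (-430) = 72025 / 428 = 168.28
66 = 66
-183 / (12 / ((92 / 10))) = -1403 / 10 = -140.30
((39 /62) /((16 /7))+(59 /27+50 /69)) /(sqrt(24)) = 0.65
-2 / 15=-0.13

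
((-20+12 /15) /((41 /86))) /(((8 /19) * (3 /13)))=-84968 /205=-414.48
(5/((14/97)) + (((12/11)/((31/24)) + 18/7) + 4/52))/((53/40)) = 47335660/1644643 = 28.78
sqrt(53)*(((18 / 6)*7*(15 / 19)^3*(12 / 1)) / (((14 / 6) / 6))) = 2187000*sqrt(53) / 6859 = 2321.27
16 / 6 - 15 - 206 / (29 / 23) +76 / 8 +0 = -28921 / 174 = -166.21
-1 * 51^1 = -51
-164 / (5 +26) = -164 / 31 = -5.29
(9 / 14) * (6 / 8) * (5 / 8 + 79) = 2457 / 64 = 38.39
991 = 991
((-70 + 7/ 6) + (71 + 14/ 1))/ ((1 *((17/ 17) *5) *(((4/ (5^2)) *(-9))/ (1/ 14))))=-485/ 3024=-0.16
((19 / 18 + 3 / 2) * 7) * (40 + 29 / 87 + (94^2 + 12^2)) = 4356821 / 27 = 161363.74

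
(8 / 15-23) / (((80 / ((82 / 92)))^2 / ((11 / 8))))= -6231467 / 1625088000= -0.00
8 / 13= 0.62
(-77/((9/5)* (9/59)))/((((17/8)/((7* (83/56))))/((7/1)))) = -13197415/1377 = -9584.18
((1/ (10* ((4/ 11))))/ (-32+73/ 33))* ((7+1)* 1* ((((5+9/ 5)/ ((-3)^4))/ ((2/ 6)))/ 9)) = -4114/ 1990575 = -0.00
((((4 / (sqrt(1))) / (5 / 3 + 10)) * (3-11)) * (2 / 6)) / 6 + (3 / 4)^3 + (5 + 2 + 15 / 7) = 63251 / 6720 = 9.41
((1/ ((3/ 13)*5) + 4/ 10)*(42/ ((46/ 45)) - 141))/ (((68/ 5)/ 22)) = -80047/ 391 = -204.72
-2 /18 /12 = -1 /108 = -0.01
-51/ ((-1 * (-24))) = -2.12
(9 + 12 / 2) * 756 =11340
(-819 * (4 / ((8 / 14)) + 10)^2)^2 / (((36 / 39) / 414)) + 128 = 25126149322356.50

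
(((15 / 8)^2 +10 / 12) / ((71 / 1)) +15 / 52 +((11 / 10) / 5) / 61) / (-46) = -0.01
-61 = -61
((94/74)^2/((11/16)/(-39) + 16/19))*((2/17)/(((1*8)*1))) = 6547476/227493575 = 0.03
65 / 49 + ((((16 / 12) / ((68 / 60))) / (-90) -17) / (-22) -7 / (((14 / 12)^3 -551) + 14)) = 40302907921 / 19074452166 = 2.11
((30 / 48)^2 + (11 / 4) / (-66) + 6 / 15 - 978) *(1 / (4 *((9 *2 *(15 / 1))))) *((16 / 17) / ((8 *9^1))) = -938161 / 79315200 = -0.01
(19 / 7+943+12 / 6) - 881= 467 / 7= 66.71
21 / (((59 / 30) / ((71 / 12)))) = 7455 / 118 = 63.18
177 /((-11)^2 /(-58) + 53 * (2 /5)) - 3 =34701 /5543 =6.26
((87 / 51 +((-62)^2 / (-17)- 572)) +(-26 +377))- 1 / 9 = -445.52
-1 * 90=-90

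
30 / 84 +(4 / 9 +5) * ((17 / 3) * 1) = 11797 / 378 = 31.21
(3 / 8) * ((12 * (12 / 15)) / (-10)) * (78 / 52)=-27 / 50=-0.54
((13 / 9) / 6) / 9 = 13 / 486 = 0.03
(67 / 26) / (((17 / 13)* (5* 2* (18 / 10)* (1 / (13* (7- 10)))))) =-871 / 204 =-4.27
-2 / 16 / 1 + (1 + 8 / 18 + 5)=455 / 72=6.32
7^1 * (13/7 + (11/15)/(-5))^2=806404/39375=20.48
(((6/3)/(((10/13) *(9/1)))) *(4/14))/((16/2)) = 0.01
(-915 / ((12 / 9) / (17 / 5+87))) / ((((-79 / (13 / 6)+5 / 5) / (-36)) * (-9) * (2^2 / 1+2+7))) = 248148 / 461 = 538.28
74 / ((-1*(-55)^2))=-74 / 3025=-0.02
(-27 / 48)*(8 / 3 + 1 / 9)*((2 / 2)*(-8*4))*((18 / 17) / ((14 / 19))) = 8550 / 119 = 71.85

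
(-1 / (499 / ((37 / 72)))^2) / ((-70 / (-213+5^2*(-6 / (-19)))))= -592777 / 190754686080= -0.00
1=1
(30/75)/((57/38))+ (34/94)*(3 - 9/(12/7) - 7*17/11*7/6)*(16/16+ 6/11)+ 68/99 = -7533509/1023660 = -7.36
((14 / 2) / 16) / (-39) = -7 / 624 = -0.01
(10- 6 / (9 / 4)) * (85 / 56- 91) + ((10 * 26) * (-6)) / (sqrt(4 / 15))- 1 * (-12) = -780 * sqrt(15)- 54113 / 84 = -3665.13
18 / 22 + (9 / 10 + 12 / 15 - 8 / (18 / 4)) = 733 / 990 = 0.74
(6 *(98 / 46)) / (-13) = -294 / 299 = -0.98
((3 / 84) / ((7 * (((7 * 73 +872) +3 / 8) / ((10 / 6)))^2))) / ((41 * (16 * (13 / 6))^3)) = 25 / 5766317310175968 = 0.00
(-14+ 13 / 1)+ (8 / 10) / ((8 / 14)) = 2 / 5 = 0.40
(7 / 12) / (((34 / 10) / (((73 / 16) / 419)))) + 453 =453.00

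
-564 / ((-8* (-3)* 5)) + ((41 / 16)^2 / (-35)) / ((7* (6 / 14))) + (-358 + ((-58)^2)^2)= 11316133.24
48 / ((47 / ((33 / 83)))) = 1584 / 3901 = 0.41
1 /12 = 0.08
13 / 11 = 1.18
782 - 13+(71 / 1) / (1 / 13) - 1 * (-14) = 1706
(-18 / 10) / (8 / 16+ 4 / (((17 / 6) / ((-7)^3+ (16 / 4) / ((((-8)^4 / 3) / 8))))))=2448 / 657835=0.00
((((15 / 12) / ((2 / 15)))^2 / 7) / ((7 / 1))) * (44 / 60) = 4125 / 3136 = 1.32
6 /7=0.86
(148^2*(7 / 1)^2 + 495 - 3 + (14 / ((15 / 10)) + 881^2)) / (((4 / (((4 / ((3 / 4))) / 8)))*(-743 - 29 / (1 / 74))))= -5549875 / 52002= -106.72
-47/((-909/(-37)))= -1739/909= -1.91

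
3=3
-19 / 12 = -1.58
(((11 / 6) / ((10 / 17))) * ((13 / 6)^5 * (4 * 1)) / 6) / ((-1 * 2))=-69431791 / 1399680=-49.61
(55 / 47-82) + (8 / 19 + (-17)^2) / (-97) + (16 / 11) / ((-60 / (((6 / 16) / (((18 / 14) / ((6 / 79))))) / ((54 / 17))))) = -5110258746799 / 60971655690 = -83.81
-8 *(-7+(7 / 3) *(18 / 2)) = -112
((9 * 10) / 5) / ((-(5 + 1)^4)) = -1 / 72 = -0.01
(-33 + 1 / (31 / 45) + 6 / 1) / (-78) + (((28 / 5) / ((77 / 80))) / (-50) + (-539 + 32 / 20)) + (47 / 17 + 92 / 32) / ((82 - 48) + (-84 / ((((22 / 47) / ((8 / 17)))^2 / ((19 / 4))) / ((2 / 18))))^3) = -49452995815365087589375357493 / 92058859346509047321643600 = -537.19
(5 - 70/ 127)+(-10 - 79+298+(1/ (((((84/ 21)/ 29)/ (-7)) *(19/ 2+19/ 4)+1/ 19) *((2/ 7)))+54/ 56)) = 311477209/ 1564640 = 199.07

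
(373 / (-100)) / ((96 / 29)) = -10817 / 9600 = -1.13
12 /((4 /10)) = 30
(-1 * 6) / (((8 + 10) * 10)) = -1 / 30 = -0.03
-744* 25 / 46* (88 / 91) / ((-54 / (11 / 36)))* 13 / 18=187550 / 117369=1.60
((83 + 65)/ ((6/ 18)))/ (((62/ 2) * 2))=222/ 31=7.16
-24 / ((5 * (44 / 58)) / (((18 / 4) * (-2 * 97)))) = 303804 / 55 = 5523.71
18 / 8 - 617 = -2459 / 4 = -614.75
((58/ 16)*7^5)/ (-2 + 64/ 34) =-8285851/ 16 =-517865.69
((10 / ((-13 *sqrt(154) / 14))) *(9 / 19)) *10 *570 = -27000 *sqrt(154) / 143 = -2343.09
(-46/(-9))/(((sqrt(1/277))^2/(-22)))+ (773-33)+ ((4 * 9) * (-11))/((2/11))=-293266/9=-32585.11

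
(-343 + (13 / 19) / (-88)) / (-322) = 1.07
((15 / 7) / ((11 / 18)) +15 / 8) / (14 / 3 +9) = 9945 / 25256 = 0.39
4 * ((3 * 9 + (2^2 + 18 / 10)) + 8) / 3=272 / 5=54.40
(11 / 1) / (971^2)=11 / 942841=0.00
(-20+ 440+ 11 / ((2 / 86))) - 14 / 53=47315 / 53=892.74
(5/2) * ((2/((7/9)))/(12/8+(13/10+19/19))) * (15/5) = 675/133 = 5.08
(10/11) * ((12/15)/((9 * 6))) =4/297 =0.01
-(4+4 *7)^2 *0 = 0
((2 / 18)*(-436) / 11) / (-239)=436 / 23661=0.02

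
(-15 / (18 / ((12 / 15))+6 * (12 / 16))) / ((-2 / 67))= 335 / 18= 18.61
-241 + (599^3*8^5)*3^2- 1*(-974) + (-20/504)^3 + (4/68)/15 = 10777138711103664631327/170031960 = 63383017587421.00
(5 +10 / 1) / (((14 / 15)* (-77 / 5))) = -1125 / 1078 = -1.04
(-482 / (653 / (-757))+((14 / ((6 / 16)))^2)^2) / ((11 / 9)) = 102780369002 / 64647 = 1589870.67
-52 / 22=-26 / 11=-2.36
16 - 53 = -37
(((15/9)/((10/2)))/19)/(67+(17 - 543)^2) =1/15774351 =0.00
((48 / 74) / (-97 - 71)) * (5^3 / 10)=-25 / 518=-0.05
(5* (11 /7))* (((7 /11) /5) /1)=1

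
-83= -83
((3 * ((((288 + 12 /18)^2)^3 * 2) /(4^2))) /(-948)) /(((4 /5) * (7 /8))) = -131812735736223380 /403137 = -326967595969.17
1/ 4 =0.25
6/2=3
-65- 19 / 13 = -66.46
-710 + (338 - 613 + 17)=-968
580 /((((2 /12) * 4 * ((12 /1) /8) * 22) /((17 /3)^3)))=1424770 /297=4797.21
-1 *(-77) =77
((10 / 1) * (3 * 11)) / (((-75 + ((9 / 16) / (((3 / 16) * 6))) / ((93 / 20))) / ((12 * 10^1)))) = -736560 / 1393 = -528.76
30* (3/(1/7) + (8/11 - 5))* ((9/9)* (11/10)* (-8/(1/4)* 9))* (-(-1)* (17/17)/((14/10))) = -794880/7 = -113554.29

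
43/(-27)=-1.59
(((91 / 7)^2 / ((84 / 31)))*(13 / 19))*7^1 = 68107 / 228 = 298.71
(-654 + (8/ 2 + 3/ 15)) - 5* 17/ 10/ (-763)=-4957889/ 7630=-649.79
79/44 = 1.80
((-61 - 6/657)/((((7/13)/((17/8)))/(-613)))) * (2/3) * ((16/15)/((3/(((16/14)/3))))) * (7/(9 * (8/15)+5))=57921752096/6084477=9519.59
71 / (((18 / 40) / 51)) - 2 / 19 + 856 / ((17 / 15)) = 8528998 / 969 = 8801.86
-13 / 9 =-1.44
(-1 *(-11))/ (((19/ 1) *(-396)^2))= 1/ 270864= 0.00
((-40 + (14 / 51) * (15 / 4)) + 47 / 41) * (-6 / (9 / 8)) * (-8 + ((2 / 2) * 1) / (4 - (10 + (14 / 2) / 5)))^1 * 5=-634833080 / 77367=-8205.48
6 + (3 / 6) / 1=13 / 2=6.50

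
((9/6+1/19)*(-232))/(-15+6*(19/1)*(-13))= 6844/28443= 0.24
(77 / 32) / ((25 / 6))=231 / 400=0.58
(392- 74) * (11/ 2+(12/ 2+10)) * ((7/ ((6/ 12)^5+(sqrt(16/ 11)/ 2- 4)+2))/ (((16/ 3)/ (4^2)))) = -3183963552/ 39563- 294045696 * sqrt(11)/ 39563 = -105128.60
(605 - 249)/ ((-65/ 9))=-49.29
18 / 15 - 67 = -329 / 5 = -65.80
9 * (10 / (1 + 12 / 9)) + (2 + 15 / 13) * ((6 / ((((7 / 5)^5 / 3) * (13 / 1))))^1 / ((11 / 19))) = 1248952680 / 31244213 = 39.97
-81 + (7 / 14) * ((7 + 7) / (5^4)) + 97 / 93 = -4646849 / 58125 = -79.95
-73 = -73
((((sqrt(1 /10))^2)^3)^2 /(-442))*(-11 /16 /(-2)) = -11 /14144000000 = -0.00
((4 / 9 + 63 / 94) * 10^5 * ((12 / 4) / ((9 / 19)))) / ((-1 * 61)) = -895850000 / 77409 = -11572.94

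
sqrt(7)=2.65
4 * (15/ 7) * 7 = 60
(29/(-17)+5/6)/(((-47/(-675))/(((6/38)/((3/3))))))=-60075/30362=-1.98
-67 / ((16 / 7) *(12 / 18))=-1407 / 32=-43.97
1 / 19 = 0.05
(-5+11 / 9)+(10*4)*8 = 2846 / 9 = 316.22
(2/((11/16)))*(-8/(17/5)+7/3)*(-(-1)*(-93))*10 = 53.05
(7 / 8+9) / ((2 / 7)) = 553 / 16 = 34.56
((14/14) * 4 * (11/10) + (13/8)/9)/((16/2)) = 0.57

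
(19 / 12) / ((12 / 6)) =19 / 24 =0.79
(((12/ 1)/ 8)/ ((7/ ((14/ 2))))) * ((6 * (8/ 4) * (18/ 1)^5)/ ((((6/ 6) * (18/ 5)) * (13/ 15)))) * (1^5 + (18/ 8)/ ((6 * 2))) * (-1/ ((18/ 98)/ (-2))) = 1832487300/ 13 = 140960561.54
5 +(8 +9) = 22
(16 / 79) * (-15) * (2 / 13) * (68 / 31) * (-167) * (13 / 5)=1090176 / 2449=445.15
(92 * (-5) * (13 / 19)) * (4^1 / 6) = -11960 / 57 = -209.82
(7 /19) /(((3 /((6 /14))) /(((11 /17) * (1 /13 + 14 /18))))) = 1100 /37791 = 0.03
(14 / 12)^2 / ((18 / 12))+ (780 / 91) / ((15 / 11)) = 2719 / 378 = 7.19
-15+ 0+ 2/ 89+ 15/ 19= -23992/ 1691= -14.19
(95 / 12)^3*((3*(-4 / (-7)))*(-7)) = -857375 / 144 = -5953.99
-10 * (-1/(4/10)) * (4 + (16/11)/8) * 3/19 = 3450/209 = 16.51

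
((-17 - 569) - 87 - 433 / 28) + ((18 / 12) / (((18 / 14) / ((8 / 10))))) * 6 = -95601 / 140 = -682.86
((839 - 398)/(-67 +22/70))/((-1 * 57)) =1715/14782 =0.12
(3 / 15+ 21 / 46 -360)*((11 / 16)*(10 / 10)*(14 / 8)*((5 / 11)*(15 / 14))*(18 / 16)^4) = -8133901335 / 24117248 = -337.26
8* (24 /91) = 192 /91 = 2.11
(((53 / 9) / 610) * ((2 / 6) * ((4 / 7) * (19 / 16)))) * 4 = 1007 / 115290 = 0.01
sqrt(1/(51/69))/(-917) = -sqrt(391)/15589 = -0.00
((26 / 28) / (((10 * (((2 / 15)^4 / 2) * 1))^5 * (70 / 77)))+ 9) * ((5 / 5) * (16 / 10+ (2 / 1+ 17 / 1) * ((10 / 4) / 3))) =1807023007245371.52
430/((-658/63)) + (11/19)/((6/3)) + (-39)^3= -106016747/1786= -59359.88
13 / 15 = 0.87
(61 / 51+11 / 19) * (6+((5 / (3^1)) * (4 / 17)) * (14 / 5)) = 622640 / 49419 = 12.60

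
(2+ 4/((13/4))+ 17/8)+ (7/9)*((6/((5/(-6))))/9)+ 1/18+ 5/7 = 60097/10920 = 5.50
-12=-12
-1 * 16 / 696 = -2 / 87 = -0.02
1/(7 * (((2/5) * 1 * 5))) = 1/14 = 0.07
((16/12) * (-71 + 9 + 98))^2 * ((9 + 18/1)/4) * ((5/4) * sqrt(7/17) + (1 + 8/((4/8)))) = 19440 * sqrt(119)/17 + 264384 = 276858.43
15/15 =1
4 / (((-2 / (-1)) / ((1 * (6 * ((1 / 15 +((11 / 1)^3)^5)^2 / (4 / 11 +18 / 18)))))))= 172749082461975437967699740791289264 / 1125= 153554739966200389304622000000000.00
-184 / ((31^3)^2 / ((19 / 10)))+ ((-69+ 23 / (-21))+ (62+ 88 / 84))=-656752760648 / 93187886505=-7.05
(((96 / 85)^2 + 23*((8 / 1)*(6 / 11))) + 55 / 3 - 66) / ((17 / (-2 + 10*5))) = 205894448 / 1351075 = 152.39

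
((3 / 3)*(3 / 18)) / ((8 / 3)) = 1 / 16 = 0.06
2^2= 4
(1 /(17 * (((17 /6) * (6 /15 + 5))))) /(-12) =-5 /15606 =-0.00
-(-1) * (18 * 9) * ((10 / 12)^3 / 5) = 18.75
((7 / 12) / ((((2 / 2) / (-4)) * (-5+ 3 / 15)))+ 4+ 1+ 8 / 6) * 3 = 491 / 24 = 20.46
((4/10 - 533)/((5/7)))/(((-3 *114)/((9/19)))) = 18641/18050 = 1.03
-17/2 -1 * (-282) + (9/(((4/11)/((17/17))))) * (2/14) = 7757/28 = 277.04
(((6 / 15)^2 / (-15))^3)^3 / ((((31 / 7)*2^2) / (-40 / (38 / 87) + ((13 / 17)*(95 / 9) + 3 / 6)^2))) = 3693434028032 / 2021992619208991527557373046875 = 0.00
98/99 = 0.99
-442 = -442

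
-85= -85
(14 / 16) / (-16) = -7 / 128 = -0.05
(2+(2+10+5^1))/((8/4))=19/2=9.50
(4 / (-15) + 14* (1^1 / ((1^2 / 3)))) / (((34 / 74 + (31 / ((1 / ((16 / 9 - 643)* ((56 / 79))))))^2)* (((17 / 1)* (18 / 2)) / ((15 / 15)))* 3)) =144554042 / 315661954392756565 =0.00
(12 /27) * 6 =8 /3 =2.67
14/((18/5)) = 35/9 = 3.89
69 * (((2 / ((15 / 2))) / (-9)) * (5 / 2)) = -46 / 9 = -5.11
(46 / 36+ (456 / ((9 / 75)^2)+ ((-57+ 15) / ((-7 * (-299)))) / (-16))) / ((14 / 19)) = 1850457595 / 43056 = 42977.93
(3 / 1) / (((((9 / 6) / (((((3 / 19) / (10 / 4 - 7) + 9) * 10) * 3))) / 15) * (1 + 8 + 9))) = 448.25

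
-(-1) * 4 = 4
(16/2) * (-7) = -56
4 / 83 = 0.05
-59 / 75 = -0.79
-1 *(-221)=221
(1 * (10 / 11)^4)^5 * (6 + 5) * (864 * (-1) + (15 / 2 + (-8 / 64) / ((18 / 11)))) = -770918750000000000000000 / 550431814035730916619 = -1400.57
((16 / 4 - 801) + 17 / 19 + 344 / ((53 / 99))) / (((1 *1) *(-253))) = 154614 / 254771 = 0.61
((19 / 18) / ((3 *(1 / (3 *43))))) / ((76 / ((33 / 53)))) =473 / 1272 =0.37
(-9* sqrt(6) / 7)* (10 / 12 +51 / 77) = -2073* sqrt(6) / 1078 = -4.71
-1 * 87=-87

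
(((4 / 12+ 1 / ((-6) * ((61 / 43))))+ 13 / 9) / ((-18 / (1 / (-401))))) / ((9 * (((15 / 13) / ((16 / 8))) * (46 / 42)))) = 165893 / 4101375870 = 0.00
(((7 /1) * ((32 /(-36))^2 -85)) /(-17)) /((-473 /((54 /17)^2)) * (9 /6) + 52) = -163704 /86479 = -1.89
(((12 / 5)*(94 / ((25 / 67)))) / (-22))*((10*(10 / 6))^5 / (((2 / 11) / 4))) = -62980000000 / 81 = -777530864.20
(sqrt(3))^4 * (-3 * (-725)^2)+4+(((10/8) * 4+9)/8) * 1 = -14191869.25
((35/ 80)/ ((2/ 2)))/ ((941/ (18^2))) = 567/ 3764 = 0.15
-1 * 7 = -7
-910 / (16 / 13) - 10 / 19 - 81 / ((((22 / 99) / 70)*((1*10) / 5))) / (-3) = 533915 / 152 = 3512.60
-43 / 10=-4.30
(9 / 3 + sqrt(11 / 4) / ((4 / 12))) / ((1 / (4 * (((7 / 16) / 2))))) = 21 / 8 + 21 * sqrt(11) / 16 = 6.98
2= 2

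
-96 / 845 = -0.11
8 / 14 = 4 / 7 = 0.57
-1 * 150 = -150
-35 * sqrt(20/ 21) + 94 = 94 -10 * sqrt(105)/ 3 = 59.84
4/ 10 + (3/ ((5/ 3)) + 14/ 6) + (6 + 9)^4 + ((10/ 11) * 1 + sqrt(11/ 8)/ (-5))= 8354023/ 165-sqrt(22)/ 20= 50630.21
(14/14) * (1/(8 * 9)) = 1/72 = 0.01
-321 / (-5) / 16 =321 / 80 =4.01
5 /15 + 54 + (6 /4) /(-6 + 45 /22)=4694 /87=53.95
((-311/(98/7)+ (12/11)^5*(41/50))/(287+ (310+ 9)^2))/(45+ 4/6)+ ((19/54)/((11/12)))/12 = 226832440882393/7092495097934400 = 0.03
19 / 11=1.73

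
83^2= 6889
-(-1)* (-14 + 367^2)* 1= 134675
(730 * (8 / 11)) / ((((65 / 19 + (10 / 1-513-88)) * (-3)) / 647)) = 17947780 / 92103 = 194.87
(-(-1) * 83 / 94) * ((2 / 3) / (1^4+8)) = 83 / 1269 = 0.07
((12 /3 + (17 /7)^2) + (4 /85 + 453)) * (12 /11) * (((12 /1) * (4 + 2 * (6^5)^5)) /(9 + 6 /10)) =328909888497104595523276488 /9163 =35895436919906645806316.33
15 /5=3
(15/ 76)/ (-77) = -15/ 5852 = -0.00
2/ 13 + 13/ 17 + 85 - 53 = 32.92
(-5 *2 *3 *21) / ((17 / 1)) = -630 / 17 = -37.06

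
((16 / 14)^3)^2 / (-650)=-131072 / 38235925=-0.00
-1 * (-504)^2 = -254016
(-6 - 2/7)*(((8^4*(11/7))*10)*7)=-19824640/7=-2832091.43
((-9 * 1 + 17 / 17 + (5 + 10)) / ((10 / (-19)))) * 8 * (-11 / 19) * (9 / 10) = 1386 / 25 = 55.44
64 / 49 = 1.31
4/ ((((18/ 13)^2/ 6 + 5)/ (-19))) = -12844/ 899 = -14.29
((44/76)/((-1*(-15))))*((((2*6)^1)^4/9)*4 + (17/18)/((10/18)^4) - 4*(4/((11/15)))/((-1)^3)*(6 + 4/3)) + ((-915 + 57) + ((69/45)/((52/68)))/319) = -244125509923/492456250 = -495.73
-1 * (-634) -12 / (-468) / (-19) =469793 / 741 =634.00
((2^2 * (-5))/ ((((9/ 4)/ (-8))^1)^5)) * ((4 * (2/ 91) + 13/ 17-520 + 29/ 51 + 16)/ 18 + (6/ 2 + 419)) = 649782917857280/ 145083393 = 4478685.70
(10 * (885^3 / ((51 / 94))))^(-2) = 289 / 47170754399065556250000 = 0.00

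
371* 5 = 1855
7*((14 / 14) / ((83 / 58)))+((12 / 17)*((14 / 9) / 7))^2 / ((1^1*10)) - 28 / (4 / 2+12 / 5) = -17449504 / 11873565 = -1.47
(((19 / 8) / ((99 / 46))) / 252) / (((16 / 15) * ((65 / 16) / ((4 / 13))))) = 437 / 1405404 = 0.00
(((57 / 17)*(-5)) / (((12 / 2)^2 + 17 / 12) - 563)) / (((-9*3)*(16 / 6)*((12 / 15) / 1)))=-475 / 857752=-0.00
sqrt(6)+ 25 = 27.45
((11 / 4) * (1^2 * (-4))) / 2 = -11 / 2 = -5.50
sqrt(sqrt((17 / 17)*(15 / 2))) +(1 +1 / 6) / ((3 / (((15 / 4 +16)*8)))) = 15^(1 / 4)*2^(3 / 4) / 2 +553 / 9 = 63.10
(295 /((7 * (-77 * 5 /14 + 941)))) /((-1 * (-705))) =118 /1803249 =0.00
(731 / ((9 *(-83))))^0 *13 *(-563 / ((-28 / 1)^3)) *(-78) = -285441 / 10976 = -26.01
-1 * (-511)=511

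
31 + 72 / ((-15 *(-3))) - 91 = -292 / 5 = -58.40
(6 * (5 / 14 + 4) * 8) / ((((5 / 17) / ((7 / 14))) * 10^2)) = 3111 / 875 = 3.56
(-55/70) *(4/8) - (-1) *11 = 297/28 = 10.61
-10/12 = -5/6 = -0.83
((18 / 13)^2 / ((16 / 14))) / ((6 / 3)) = 567 / 676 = 0.84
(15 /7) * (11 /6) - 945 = -13175 /14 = -941.07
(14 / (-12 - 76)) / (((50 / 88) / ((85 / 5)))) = -4.76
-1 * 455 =-455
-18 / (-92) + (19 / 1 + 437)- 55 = 18455 / 46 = 401.20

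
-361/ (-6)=361/ 6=60.17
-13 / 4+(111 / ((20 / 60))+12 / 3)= 1335 / 4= 333.75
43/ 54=0.80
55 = 55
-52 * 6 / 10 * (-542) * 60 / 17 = 1014624 / 17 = 59683.76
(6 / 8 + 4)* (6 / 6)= 19 / 4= 4.75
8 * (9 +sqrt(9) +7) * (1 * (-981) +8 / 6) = -446728 / 3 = -148909.33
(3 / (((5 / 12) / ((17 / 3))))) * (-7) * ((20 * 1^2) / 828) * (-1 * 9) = 1428 / 23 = 62.09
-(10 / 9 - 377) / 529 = 3383 / 4761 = 0.71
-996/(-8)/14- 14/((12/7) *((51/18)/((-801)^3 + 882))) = 705100328301/476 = 1481303210.72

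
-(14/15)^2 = -0.87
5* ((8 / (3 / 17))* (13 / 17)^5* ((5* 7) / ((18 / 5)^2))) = 3248813750 / 20295603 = 160.07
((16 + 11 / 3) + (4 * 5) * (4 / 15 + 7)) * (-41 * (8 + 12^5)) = -1683402600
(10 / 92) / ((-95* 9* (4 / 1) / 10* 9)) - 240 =-33981125 / 141588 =-240.00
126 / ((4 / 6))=189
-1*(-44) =44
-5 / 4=-1.25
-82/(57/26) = -2132/57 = -37.40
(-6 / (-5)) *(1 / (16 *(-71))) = -3 / 2840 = -0.00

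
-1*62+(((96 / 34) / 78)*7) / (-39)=-534434 / 8619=-62.01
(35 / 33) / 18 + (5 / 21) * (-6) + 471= 1952723 / 4158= 469.63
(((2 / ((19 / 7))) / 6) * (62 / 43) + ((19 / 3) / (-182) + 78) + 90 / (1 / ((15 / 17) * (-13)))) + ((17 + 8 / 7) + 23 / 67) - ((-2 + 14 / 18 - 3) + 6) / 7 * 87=-69522307559 / 72583914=-957.82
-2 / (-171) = 2 / 171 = 0.01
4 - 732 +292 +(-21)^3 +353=-9344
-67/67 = -1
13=13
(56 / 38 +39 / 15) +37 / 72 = 4.59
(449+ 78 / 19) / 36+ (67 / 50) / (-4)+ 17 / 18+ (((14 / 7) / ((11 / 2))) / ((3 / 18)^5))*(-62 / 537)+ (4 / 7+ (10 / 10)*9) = -47719404127 / 157126200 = -303.70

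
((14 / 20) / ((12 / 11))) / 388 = 77 / 46560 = 0.00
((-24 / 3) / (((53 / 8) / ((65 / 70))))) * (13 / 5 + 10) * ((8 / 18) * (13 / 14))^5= -4942652416 / 29221742655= -0.17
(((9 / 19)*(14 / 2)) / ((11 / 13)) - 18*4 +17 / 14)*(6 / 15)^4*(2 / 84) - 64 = -64.04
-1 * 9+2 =-7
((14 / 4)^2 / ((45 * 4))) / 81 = 49 / 58320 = 0.00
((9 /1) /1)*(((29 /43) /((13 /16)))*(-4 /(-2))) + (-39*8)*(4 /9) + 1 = -205811 /1677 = -122.73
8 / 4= 2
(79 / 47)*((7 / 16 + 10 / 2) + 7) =15721 / 752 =20.91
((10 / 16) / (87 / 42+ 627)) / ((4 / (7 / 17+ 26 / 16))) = 0.00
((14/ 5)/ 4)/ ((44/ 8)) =7/ 55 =0.13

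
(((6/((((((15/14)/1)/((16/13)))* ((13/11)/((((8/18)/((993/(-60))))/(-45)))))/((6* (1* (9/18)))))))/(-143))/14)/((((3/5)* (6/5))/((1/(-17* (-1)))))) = -1280/3004092117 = -0.00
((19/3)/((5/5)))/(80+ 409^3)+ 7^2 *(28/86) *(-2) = -281608524227/8825923161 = -31.91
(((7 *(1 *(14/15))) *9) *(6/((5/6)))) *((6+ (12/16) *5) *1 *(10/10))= 4127.76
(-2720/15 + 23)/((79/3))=-6.01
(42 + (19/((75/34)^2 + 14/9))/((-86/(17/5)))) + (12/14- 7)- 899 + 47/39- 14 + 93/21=-871.63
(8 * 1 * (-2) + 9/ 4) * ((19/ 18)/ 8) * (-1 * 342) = 19855/ 32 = 620.47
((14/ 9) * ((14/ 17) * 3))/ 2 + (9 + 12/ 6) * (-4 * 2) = -4390/ 51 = -86.08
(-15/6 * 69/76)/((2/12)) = -1035/76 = -13.62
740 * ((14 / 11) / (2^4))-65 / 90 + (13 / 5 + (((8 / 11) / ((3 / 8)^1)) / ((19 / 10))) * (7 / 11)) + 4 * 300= 130497203 / 103455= 1261.39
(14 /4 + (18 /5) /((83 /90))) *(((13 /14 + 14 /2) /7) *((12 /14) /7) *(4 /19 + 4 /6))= 0.90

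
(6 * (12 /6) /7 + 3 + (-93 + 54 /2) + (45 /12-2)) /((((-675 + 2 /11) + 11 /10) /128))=5867840 /518763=11.31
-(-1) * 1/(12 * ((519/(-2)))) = -1/3114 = -0.00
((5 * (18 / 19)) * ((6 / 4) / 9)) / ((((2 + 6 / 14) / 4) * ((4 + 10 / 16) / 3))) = 10080 / 11951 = 0.84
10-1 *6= 4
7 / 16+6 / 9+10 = 533 / 48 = 11.10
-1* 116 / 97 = -1.20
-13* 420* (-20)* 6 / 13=50400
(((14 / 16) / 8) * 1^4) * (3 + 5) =7 / 8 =0.88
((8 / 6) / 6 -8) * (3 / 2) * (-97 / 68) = 16.64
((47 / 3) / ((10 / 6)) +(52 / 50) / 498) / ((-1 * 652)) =-14632 / 1014675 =-0.01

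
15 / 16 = 0.94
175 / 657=0.27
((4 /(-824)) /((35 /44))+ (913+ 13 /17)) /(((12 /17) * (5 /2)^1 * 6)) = 13999924 /162225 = 86.30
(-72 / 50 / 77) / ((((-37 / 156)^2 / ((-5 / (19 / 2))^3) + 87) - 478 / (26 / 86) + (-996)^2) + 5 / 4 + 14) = -35043840 / 1856139150560233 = -0.00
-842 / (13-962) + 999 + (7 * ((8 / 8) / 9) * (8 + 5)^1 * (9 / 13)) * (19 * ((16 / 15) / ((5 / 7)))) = 85303279 / 71175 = 1198.50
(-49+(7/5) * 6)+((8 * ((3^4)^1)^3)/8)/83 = 2640356/415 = 6362.30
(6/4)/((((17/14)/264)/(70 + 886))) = 5300064/17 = 311768.47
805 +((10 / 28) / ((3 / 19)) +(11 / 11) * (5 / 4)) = 67915 / 84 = 808.51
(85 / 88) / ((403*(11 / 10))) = 425 / 195052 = 0.00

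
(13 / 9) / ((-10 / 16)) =-104 / 45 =-2.31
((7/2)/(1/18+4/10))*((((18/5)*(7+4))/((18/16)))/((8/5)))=6930/41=169.02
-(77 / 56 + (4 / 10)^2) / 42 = -307 / 8400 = -0.04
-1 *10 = -10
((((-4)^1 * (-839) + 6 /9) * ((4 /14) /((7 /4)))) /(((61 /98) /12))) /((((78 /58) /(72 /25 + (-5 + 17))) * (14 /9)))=75150.25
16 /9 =1.78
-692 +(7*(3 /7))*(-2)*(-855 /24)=-1913 /4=-478.25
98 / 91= 14 / 13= 1.08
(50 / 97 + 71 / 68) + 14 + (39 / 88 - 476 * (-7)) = 3348.00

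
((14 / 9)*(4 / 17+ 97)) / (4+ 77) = 7714 / 4131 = 1.87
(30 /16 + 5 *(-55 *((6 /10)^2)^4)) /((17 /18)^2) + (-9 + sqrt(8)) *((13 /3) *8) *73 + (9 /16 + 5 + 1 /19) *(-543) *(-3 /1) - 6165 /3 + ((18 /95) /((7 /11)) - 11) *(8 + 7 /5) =-151707265478087 /9609250000 + 15184 *sqrt(2) /3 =-8629.82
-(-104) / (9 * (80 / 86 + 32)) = 559 / 1593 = 0.35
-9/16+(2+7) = 135/16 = 8.44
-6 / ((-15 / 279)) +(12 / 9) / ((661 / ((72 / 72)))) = 1106534 / 9915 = 111.60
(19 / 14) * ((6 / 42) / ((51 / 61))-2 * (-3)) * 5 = 209285 / 4998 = 41.87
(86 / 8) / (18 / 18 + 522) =43 / 2092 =0.02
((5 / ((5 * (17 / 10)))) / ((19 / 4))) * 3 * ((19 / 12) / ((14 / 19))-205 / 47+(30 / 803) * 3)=-66600895 / 85332401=-0.78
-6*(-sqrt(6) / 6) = sqrt(6) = 2.45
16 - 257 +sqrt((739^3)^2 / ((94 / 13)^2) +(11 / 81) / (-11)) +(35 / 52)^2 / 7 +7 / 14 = -650137 / 2704 +sqrt(2229658517119685951693) / 846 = 55814487.72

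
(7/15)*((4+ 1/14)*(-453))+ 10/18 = -77413/90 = -860.14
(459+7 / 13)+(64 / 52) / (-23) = 137386 / 299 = 459.48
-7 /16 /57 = -7 /912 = -0.01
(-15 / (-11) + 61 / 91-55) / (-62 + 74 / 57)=3022083 / 3463460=0.87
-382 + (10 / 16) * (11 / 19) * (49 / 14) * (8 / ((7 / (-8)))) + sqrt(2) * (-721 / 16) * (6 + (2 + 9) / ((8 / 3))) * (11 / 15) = -866.76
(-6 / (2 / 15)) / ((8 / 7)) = -315 / 8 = -39.38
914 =914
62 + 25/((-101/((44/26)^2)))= 1046178/17069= 61.29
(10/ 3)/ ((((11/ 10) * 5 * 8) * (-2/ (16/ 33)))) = -20/ 1089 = -0.02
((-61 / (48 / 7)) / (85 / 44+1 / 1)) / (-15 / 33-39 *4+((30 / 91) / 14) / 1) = 32911879 / 1696781376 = 0.02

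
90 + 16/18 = 818/9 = 90.89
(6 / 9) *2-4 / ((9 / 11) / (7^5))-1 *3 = -739523 / 9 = -82169.22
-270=-270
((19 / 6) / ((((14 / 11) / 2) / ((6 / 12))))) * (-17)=-3553 / 84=-42.30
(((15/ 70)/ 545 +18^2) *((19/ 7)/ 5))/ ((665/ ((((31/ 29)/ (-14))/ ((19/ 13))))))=-996265569/ 72100829500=-0.01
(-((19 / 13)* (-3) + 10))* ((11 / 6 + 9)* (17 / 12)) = -6205 / 72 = -86.18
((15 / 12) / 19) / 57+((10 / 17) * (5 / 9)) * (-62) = -4476145 / 220932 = -20.26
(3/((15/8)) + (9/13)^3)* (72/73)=1527912/801905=1.91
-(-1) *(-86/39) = -86/39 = -2.21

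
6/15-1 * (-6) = 32/5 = 6.40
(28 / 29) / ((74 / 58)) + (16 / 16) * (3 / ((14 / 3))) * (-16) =-2468 / 259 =-9.53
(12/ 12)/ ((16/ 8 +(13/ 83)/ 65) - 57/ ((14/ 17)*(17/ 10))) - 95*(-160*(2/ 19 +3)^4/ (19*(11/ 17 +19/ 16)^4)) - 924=5127473463194752816161263/ 908671573277904603018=5642.82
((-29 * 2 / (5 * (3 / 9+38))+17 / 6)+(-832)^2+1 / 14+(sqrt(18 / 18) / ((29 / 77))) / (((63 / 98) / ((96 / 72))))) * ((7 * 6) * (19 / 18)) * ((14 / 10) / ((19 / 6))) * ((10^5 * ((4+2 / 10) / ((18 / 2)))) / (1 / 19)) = 649948650312579520 / 54027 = 12030071081358.94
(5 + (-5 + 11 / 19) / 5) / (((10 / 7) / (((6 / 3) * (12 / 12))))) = 2737 / 475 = 5.76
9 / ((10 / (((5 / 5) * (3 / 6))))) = 9 / 20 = 0.45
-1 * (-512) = 512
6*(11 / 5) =66 / 5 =13.20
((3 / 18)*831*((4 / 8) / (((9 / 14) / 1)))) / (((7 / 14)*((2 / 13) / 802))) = 10108007 / 9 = 1123111.89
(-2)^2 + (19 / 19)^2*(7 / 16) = 71 / 16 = 4.44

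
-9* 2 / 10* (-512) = 4608 / 5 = 921.60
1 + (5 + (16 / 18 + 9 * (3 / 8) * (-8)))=-181 / 9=-20.11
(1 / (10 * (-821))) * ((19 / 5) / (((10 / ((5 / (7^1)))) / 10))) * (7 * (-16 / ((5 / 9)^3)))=110808 / 513125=0.22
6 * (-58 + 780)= 4332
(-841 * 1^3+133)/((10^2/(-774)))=136998/25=5479.92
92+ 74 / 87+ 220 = 27218 / 87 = 312.85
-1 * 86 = -86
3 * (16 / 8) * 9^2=486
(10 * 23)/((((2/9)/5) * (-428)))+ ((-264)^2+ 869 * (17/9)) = 274745261/3852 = 71325.35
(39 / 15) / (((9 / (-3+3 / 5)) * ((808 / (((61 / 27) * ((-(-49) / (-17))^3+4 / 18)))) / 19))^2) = 768658815098880277 / 2617106090489654580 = 0.29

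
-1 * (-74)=74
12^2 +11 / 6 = 875 / 6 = 145.83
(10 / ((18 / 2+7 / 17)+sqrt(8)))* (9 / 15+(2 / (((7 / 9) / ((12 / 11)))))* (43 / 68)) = 621480 / 224147- 264129* sqrt(2) / 448294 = 1.94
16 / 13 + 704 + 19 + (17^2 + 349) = 17709 / 13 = 1362.23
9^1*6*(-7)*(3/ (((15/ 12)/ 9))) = -40824/ 5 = -8164.80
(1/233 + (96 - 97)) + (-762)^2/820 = 33774953/47765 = 707.11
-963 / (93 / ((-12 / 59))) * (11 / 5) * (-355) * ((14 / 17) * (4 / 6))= -28078512 / 31093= -903.05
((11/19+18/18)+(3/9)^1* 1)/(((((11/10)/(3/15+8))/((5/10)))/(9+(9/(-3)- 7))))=-4469/627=-7.13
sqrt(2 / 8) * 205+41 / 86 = 4428 / 43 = 102.98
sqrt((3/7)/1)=sqrt(21)/7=0.65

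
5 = 5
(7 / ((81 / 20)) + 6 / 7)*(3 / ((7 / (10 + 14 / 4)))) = 733 / 49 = 14.96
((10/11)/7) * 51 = 6.62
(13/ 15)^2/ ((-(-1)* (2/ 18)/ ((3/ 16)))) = 507/ 400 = 1.27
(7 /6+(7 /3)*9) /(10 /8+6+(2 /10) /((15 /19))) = 6650 /2251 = 2.95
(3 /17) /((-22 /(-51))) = 9 /22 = 0.41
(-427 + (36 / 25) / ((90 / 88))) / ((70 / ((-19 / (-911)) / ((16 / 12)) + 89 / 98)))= -8775228249 / 1562365000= -5.62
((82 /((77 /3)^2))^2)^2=296637086736 /1235736291547681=0.00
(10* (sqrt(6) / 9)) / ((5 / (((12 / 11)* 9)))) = 24* sqrt(6) / 11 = 5.34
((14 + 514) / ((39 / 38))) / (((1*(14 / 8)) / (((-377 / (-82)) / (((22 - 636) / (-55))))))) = 10667360 / 88109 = 121.07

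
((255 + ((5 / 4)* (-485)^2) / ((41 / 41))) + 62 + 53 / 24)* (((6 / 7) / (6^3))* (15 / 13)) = 35322055 / 26208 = 1347.76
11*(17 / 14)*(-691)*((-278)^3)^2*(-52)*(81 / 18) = 6978696173432941928256 / 7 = 996956596204705989750.86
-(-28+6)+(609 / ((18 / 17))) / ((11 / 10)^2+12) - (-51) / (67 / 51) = 104.36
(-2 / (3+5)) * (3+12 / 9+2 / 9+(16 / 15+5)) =-2.66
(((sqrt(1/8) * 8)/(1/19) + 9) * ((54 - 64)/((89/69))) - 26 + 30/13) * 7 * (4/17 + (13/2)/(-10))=53368077/196690 + 1293957 * sqrt(2)/1513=1480.80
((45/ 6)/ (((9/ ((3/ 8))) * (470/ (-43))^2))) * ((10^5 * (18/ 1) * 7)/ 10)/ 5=2912175/ 4418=659.16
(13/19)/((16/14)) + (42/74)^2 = 191611/208088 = 0.92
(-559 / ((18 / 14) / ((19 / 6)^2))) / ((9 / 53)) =-74867429 / 2916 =-25674.70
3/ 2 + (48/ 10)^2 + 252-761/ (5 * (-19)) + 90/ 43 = 11709389/ 40850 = 286.64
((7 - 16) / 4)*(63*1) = -567 / 4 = -141.75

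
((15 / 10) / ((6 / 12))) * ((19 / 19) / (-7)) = -0.43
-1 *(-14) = 14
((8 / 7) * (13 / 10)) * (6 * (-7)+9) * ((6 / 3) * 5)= -3432 / 7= -490.29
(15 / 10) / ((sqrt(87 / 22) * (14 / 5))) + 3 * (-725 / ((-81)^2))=-725 / 2187 + 5 * sqrt(1914) / 812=-0.06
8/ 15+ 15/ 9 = 11/ 5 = 2.20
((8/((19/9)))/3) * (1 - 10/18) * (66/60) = 176/285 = 0.62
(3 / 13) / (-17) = -3 / 221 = -0.01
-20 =-20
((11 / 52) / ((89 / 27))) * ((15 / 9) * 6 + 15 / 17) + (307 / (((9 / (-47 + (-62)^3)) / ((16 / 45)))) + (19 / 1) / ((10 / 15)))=-18424128135509 / 6372756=-2891076.97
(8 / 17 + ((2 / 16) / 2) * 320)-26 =-94 / 17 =-5.53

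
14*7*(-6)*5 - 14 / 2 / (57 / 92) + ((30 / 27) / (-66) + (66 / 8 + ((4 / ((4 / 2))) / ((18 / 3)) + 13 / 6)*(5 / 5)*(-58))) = -3088.07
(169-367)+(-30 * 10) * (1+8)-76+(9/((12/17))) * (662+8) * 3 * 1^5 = 45307/2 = 22653.50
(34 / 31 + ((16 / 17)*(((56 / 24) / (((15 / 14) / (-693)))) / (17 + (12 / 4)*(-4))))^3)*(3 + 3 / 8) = -736556034734973261 / 9518937500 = -77377967.31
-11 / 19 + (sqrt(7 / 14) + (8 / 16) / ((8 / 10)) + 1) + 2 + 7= sqrt(2) / 2 + 1527 / 152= 10.75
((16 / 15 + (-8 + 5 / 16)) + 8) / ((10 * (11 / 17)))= 5627 / 26400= 0.21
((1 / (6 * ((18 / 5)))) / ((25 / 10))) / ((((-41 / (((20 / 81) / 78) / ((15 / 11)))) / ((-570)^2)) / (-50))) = 19855000 / 1165671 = 17.03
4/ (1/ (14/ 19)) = 56/ 19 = 2.95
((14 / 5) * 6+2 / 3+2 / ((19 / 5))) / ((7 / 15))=5128 / 133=38.56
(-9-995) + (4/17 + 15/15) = -17047/17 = -1002.76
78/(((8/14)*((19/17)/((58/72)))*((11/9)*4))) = 134589/6688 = 20.12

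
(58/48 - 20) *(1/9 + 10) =-41041/216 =-190.00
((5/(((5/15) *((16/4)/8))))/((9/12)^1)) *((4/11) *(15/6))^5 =4000000/161051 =24.84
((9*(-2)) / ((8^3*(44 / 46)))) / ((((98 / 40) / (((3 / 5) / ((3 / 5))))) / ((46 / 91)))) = -23805 / 3139136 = -0.01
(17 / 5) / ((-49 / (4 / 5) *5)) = -68 / 6125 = -0.01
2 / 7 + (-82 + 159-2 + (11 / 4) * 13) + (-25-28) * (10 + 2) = -14699 / 28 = -524.96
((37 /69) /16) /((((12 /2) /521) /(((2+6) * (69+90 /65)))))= 1638.65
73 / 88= 0.83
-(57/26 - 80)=2023/26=77.81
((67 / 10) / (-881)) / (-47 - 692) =67 / 6510590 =0.00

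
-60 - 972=-1032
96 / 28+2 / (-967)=23194 / 6769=3.43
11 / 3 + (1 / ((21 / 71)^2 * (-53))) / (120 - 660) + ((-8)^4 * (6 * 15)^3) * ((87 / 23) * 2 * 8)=52460802583838282363 / 290292660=180716944699.32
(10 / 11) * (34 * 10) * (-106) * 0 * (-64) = 0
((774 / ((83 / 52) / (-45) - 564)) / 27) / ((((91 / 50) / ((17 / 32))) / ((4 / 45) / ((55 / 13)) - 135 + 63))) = 325565470 / 304883733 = 1.07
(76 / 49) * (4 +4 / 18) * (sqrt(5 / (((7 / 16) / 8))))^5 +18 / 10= 9 / 5 +9463398400 * sqrt(70) / 151263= 523437.61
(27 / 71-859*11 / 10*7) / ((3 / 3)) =-4695883 / 710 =-6613.92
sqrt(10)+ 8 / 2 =sqrt(10)+ 4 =7.16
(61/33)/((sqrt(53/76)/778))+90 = 90+94916 * sqrt(1007)/1749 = 1812.12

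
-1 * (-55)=55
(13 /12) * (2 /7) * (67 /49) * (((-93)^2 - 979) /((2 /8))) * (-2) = -26722280 /1029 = -25969.17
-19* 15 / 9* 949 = -90155 / 3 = -30051.67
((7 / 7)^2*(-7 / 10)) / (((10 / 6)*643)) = -21 / 32150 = -0.00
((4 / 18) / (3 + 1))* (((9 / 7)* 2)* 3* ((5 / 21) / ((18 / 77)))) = 55 / 126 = 0.44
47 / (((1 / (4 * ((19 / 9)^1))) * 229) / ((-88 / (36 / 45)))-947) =-392920 / 7918981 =-0.05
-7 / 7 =-1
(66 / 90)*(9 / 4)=33 / 20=1.65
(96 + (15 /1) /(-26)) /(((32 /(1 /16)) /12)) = 7443 /3328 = 2.24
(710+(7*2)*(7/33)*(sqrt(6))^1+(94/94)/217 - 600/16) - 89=98*sqrt(6)/33+253241/434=590.78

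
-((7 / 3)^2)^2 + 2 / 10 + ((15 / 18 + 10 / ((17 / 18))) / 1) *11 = 1324609 / 13770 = 96.20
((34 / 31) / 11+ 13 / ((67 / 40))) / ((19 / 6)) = 2.48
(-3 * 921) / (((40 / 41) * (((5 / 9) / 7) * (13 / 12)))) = -21410487 / 650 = -32939.21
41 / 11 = 3.73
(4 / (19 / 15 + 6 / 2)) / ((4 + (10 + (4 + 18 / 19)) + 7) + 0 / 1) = 285 / 7888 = 0.04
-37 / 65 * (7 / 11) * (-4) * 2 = 2072 / 715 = 2.90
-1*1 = -1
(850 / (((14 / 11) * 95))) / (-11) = -85 / 133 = -0.64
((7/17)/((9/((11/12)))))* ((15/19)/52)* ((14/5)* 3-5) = 77/35568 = 0.00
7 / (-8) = -7 / 8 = -0.88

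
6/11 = 0.55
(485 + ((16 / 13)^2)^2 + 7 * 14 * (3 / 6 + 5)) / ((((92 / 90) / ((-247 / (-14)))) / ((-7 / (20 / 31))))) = -192187.61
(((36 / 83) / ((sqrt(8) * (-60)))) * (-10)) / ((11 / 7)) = 21 * sqrt(2) / 1826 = 0.02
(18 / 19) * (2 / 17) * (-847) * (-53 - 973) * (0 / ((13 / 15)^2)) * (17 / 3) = 0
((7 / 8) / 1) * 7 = 49 / 8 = 6.12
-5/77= -0.06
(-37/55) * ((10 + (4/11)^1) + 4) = -5846/605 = -9.66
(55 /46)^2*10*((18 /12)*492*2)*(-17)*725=-137574731250 /529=-260065654.54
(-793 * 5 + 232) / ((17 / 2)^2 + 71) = -14932 / 573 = -26.06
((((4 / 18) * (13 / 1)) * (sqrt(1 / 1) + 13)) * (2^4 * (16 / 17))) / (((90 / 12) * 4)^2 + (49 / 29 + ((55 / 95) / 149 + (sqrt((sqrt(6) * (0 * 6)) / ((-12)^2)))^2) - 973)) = -7650313216 / 895690917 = -8.54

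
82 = 82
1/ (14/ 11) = 11/ 14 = 0.79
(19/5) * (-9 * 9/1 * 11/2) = -16929/10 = -1692.90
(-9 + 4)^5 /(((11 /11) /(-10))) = 31250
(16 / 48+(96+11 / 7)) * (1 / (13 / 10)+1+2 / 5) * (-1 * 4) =-386528 / 455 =-849.51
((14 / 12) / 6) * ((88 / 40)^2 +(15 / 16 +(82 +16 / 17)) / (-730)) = 32837539 / 35740800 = 0.92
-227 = -227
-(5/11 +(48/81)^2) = -6461/8019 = -0.81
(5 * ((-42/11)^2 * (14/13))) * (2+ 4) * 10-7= 7397789/1573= 4702.98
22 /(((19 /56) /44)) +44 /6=163042 /57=2860.39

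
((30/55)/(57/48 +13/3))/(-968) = -36/352715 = -0.00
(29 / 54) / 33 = 29 / 1782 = 0.02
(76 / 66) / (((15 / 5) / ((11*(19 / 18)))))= 361 / 81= 4.46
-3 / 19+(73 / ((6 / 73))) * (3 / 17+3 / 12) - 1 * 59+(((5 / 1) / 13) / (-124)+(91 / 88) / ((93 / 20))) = 10991122061 / 34364616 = 319.84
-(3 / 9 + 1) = -4 / 3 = -1.33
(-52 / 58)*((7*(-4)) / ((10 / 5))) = 364 / 29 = 12.55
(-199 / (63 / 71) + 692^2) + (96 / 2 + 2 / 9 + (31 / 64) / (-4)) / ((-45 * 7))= 69475491947 / 145152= 478639.58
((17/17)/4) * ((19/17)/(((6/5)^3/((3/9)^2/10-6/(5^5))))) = 9823/6609600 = 0.00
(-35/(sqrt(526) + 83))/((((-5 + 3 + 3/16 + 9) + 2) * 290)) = -664/3875067 + 8 * sqrt(526)/3875067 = -0.00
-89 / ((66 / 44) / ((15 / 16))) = -445 / 8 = -55.62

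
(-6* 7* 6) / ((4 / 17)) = -1071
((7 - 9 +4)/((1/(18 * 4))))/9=16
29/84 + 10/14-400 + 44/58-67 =-1133183/2436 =-465.18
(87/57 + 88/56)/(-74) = -206/4921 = -0.04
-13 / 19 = -0.68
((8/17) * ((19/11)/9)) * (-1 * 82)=-12464/1683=-7.41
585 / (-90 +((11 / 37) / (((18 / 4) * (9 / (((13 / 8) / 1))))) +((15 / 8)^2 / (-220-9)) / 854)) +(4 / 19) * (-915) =-672182365407060 / 3375554318837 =-199.13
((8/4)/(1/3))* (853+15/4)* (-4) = -20562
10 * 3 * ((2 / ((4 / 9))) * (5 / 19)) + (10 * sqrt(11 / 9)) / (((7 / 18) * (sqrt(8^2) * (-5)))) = 675 / 19 - 3 * sqrt(11) / 14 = 34.82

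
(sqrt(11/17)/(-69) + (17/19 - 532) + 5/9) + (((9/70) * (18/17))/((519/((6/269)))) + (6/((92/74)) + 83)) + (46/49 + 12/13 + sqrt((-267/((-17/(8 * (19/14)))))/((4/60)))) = -4369010817608384/9910160487045 - sqrt(187)/1173 + 6 * sqrt(1006145)/119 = -390.30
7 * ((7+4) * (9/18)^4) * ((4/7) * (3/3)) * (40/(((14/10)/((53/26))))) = 14575/91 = 160.16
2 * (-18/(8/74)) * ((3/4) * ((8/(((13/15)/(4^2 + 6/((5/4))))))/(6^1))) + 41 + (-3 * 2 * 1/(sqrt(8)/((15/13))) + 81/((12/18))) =-15659/2 - 45 * sqrt(2)/26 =-7831.95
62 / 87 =0.71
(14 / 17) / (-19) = -14 / 323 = -0.04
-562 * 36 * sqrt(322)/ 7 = -20232 * sqrt(322)/ 7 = -51864.32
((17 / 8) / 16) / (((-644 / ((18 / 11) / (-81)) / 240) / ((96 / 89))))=170 / 157619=0.00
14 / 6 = 7 / 3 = 2.33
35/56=5/8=0.62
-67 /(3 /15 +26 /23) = -7705 /153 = -50.36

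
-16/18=-8/9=-0.89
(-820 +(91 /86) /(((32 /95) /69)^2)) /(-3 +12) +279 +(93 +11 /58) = 5214.47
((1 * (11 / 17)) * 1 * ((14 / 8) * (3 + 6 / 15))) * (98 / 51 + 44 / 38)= 57442 / 4845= 11.86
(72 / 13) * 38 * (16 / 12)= 3648 / 13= 280.62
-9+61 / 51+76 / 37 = -10850 / 1887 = -5.75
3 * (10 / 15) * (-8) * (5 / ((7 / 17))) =-1360 / 7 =-194.29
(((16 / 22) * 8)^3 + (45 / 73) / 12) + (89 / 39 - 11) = 2853932827 / 15157428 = 188.29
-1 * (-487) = 487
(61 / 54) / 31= 61 / 1674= 0.04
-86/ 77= -1.12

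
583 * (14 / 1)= 8162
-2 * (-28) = 56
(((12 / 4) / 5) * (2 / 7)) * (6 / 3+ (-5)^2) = 162 / 35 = 4.63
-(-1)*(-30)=-30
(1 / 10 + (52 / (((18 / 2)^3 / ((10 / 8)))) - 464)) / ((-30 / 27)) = 3381181 / 8100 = 417.43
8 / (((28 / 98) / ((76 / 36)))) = 532 / 9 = 59.11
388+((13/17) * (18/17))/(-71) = 7961138/20519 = 387.99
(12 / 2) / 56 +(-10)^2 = 2803 / 28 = 100.11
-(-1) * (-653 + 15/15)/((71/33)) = -21516/71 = -303.04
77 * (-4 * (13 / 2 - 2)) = -1386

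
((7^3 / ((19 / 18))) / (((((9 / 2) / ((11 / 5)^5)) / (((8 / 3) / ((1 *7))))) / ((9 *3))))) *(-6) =-13636510272 / 59375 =-229667.54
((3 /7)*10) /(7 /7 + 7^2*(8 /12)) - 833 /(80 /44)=-6476441 /14140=-458.02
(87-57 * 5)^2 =39204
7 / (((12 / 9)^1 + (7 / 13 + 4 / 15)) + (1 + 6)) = 455 / 594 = 0.77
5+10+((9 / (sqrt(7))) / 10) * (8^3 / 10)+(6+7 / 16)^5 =1152 * sqrt(7) / 175+11608469383 / 1048576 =11088.12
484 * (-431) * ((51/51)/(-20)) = 52151/5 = 10430.20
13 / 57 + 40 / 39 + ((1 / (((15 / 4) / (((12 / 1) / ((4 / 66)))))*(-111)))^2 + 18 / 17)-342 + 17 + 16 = -132125328782 / 431132325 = -306.46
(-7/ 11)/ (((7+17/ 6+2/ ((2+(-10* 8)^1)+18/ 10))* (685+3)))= -889/ 9425944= -0.00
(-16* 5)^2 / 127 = 6400 / 127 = 50.39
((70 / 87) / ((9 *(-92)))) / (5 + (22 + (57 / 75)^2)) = -0.00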